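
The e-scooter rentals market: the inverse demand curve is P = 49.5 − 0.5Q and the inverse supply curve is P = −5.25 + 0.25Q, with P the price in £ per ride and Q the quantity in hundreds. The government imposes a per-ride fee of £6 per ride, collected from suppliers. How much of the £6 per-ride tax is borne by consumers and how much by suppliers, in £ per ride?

Consumers bear £4 per ride; suppliers bear £2 per ride.

Inverting to Q(P) form: Qd = 99 − 2P; Qs = 4P + 21.
Without the tax, 99 − 2P = 4P + 21 gives 6P = 78, so P* = £13 and Q* = 73.
With the tax collected from suppliers, supply shifts: Qs = 4(P − 6) + 21.
New equilibrium: consumers pay £17, suppliers receive £11, Q = 65. (Wedge: Pb − Ps = 6.)
Burden on consumers: £4; on suppliers: £2. (They sum to £6.)
The less price-elastic side of the market bears the larger share of a per-unit tax.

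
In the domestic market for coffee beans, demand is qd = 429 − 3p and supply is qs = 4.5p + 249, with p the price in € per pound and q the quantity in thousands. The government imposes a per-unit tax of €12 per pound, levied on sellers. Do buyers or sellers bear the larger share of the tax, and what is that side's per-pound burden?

Buyers bear the larger share: €7.2 per pound.

Without the tax, 429 − 3p = 4.5p + 249 gives 7.5p = 180, so p* = €24 and q* = 357.
With the tax collected from sellers, supply shifts: qs = 4.5(p − 12) + 249.
New equilibrium: buyers pay €31.2, sellers receive €19.2, q = 335.4. (Wedge: pb − ps = 12.)
Per-pound burden: buyers €7.2, sellers €4.8.
Buyers take the larger share because demand is less price-elastic here (demand slope 3 vs supply slope 4.5).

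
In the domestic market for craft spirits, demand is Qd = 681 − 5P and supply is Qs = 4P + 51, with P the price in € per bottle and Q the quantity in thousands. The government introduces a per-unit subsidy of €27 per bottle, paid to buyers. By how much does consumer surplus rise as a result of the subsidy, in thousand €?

Before the subsidy: set 681 − 5P = 4P + 51 → P* = €70, Q* = 331.
With a per-unit subsidy paid to buyers, each effectively pays P − 27, so demand becomes Qd = 681 − 5(P − 27).
New equilibrium: buyers pay €58, suppliers receive €85, Q = 391. (Wedge: Pb − Ps = −27.)
ΔCS is the trapezoid between Q = 391 and Q = 331 of height €12: ½ · (331 + 391) · 12 = €4332.

Consumer surplus rises by €4332 thousand.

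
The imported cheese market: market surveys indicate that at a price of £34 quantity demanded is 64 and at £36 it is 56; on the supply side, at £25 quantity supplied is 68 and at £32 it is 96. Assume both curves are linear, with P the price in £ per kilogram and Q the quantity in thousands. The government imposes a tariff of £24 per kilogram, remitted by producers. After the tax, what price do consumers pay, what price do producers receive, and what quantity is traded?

Consumers pay £41; producers receive £17; quantity = 36.

Demand slope: (56 − 64)/(36 − 34) = -4, so Qd = 200 − 4P.
Supply slope: (96 − 68)/(32 − 25) = 4, so Qs = 4P − 32.
Without the tax, 200 − 4P = 4P − 32 gives 8P = 232, so P* = £29 and Q* = 84.
With the tax collected from producers, supply shifts: Qs = 4(P − 24) − 32.
New equilibrium: consumers pay £41, producers receive £17, Q = 36. (Wedge: Pb − Ps = 24.)
The less price-elastic side of the market bears the larger share of a per-unit tax.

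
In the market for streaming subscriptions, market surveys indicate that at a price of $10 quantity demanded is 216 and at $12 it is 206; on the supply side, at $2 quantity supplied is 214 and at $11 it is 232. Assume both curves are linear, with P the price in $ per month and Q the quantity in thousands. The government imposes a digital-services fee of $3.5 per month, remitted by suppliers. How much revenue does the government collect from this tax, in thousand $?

Tax revenue = $773.5 thousand.

Demand slope: (206 − 216)/(12 − 10) = -5, so Qd = 266 − 5P.
Supply slope: (232 − 214)/(11 − 2) = 2, so Qs = 2P + 210.
Before the tax: set 266 − 5P = 2P + 210 → P* = $8, Q* = 226.
With the tax collected from suppliers, supply shifts: Qs = 2(P − 3.5) + 210.
Solving gives Q = 221 with buyers paying $9 and suppliers receiving $5.5 (the $3.5 wedge).
Revenue = t · Q = 3.5 · 221 = $773.5.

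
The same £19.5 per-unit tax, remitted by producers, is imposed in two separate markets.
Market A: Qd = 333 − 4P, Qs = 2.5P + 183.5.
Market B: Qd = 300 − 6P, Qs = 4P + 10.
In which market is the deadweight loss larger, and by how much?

Market B, by £163.8.

Market A: pre-tax P* = £23, Q* = 241; post-tax Q = 211; deadweight loss = £292.5.
Market B: pre-tax P* = £29, Q* = 126; post-tax Q = 79.2; deadweight loss = £456.3.
Difference: £292.5 vs £456.3 → market B is larger by £163.8.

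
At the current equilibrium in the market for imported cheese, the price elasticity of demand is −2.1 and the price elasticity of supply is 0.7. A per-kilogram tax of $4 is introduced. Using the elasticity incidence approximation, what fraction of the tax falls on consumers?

Incidence ratio: consumers' share ≈ εs / (εs + |εd|) = 0.7 / (0.7 + 2.1) = 0.25.
Supply is the less elastic side, so consumers bear the smaller share.

Consumers' share ≈ 0.25.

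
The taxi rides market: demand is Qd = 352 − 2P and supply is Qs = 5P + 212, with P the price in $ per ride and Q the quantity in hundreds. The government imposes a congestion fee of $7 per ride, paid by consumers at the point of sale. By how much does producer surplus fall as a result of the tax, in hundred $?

Producer surplus falls by $614 hundred.

Without the tax, 352 − 2P = 5P + 212 gives 7P = 140, so P* = $20 and Q* = 312.
With the tax collected from consumers, demand (in seller-price terms) shifts: Qd = 352 − 2(P + 7).
Solving gives Q = 302 with consumers paying $25 and sellers receiving $18 (the $7 wedge).
ΔPS is the trapezoid between Q = 302 and Q = 312 of height $2: ½ · (312 + 302) · 2 = $614.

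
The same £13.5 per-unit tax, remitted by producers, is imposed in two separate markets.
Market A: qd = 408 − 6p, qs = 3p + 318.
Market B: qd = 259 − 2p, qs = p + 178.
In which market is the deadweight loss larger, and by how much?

Market A: pre-tax p* = £10, q* = 348; post-tax q = 321; deadweight loss = £182.25.
Market B: pre-tax p* = £27, q* = 205; post-tax q = 196; deadweight loss = £60.75.
Difference: £182.25 vs £60.75 → market A is larger by £121.5.

Market A, by £121.5.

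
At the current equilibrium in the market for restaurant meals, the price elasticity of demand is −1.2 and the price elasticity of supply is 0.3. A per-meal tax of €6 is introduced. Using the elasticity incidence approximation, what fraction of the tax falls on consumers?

Incidence ratio: consumers' share ≈ εs / (εs + |εd|) = 0.3 / (0.3 + 1.2) = 0.2.
Supply is the less elastic side, so consumers bear the smaller share.

Consumers' share ≈ 0.2.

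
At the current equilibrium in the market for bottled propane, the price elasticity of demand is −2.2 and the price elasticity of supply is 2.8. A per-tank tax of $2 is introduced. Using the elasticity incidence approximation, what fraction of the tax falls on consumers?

Incidence ratio: consumers' share ≈ εs / (εs + |εd|) = 2.8 / (2.8 + 2.2) = 0.56.
Supply is the more elastic side, so consumers bear the larger share.

Consumers' share ≈ 0.56.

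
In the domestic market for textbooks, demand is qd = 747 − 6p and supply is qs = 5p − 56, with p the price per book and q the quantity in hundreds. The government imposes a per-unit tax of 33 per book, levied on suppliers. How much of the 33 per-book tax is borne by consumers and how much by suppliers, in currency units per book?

Without the tax, 747 − 6p = 5p − 56 gives 11p = 803, so p* = 73 and q* = 309.
With the tax collected from suppliers, supply shifts: qs = 5(p − 33) − 56.
New equilibrium: consumers pay 88, suppliers receive 55, q = 219. (Wedge: pb − ps = 33.)
Burden on consumers: 15; on suppliers: 18. (They sum to 33.)
The less price-elastic side of the market bears the larger share of a per-unit tax.

Consumers bear 15 per book; suppliers bear 18 per book.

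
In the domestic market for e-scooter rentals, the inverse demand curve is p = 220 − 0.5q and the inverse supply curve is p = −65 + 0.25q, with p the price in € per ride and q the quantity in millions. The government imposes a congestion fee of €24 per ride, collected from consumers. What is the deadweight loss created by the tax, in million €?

Inverting to q(p) form: qd = 440 − 2p; qs = 4p + 260.
Before the tax: set 440 − 2p = 4p + 260 → p* = €30, q* = 380.
With the tax collected from consumers, demand (in seller-price terms) shifts: qd = 440 − 2(p + 24).
Solving gives q = 348 with consumers paying €46 and producers receiving €22 (the €24 wedge).
Quantity falls by |ΔQ| = |380 − 348| = 32.
DWL = ½ · t · |ΔQ| = ½ · 24 · 32 = €384.

Deadweight loss = €384 million.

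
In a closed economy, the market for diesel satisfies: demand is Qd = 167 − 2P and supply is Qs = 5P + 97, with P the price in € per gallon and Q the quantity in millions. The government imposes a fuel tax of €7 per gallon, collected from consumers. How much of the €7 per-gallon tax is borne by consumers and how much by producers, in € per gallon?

Before the tax: set 167 − 2P = 5P + 97 → P* = €10, Q* = 147.
With the tax collected from consumers, demand (in seller-price terms) shifts: Qd = 167 − 2(P + 7).
New equilibrium: consumers pay €15, producers receive €8, Q = 137. (Wedge: Pb − Ps = 7.)
Burden on consumers: €5; on producers: €2. (They sum to €7.)
The less price-elastic side of the market bears the larger share of a per-unit tax.

Consumers bear €5 per gallon; producers bear €2 per gallon.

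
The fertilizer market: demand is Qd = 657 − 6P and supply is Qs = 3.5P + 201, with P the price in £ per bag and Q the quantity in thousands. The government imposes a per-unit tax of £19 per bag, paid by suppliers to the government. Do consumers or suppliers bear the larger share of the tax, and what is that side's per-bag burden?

Before the tax: set 657 − 6P = 3.5P + 201 → P* = £48, Q* = 369.
With the tax collected from suppliers, supply shifts: Qs = 3.5(P − 19) + 201.
New equilibrium: consumers pay £55, suppliers receive £36, Q = 327. (Wedge: Pb − Ps = 19.)
Per-bag burden: consumers £7, suppliers £12.
Suppliers take the larger share because supply is less price-elastic here (demand slope 6 vs supply slope 3.5).

Suppliers bear the larger share: £12 per bag.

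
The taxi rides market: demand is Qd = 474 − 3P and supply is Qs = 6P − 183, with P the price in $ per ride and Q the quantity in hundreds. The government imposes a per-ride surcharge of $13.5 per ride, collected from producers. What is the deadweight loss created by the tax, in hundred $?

Before the tax: set 474 − 3P = 6P − 183 → P* = $73, Q* = 255.
With the tax collected from producers, supply shifts: Qs = 6(P − 13.5) − 183.
New equilibrium: buyers pay $82, producers receive $68.5, Q = 228. (Wedge: Pb − Ps = 13.5.)
Quantity falls by |ΔQ| = |255 − 228| = 27.
DWL = ½ · t · |ΔQ| = ½ · 13.5 · 27 = $182.25.

Deadweight loss = $182.25 hundred.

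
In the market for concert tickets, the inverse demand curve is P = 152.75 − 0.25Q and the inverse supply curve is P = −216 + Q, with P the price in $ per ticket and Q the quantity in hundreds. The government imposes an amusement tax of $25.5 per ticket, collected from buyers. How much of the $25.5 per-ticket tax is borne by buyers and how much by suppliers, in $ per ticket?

Inverting to Q(P) form: Qd = 611 − 4P; Qs = P + 216.
Before the tax: set 611 − 4P = P + 216 → P* = $79, Q* = 295.
With the tax collected from buyers, demand (in seller-price terms) shifts: Qd = 611 − 4(P + 25.5).
New equilibrium: buyers pay $84.1, suppliers receive $58.6, Q = 274.6. (Wedge: Pb − Ps = 25.5.)
Burden on buyers: $5.1; on suppliers: $20.4. (They sum to $25.5.)

Buyers bear $5.1 per ticket; suppliers bear $20.4 per ticket.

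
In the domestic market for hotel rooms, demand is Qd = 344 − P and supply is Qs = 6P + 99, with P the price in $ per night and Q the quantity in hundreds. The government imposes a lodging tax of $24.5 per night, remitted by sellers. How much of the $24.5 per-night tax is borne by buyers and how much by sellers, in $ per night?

Buyers bear $21 per night; sellers bear $3.5 per night.

Before the tax: set 344 − P = 6P + 99 → P* = $35, Q* = 309.
With the tax collected from sellers, supply shifts: Qs = 6(P − 24.5) + 99.
New equilibrium: buyers pay $56, sellers receive $31.5, Q = 288. (Wedge: Pb − Ps = 24.5.)
Burden on buyers: $21; on sellers: $3.5. (They sum to $24.5.)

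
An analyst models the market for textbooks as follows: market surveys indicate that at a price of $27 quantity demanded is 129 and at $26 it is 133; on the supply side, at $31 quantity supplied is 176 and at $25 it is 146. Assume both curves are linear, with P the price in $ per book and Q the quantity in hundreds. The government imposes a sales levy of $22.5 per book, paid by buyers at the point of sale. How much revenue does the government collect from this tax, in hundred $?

Demand slope: (133 − 129)/(26 − 27) = -4, so Qd = 237 − 4P.
Supply slope: (146 − 176)/(25 − 31) = 5, so Qs = 5P + 21.
Without the tax, 237 − 4P = 5P + 21 gives 9P = 216, so P* = $24 and Q* = 141.
With the tax collected from buyers, demand (in seller-price terms) shifts: Qd = 237 − 4(P + 22.5).
Solving gives Q = 91 with buyers paying $36.5 and suppliers receiving $14 (the $22.5 wedge).
Revenue = t · Q = 22.5 · 91 = $2047.5.

Tax revenue = $2047.5 hundred.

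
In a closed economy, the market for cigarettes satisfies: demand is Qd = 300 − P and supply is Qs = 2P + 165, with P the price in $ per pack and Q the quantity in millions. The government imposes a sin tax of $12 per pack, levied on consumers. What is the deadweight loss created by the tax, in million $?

Deadweight loss = $48 million.

Without the tax, 300 − P = 2P + 165 gives 3P = 135, so P* = $45 and Q* = 255.
With the tax collected from consumers, demand (in seller-price terms) shifts: Qd = 300 − (P + 12).
Solving gives Q = 247 with consumers paying $53 and sellers receiving $41 (the $12 wedge).
Quantity falls by |ΔQ| = |255 − 247| = 8.
DWL = ½ · t · |ΔQ| = ½ · 12 · 8 = $48.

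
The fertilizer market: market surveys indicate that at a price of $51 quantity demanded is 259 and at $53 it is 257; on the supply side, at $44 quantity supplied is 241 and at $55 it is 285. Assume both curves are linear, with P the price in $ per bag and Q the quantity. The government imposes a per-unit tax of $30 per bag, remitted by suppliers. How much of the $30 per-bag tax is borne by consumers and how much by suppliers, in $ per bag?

Demand slope: (257 − 259)/(53 − 51) = -1, so Qd = 310 − P.
Supply slope: (285 − 241)/(55 − 44) = 4, so Qs = 4P + 65.
Without the tax, 310 − P = 4P + 65 gives 5P = 245, so P* = $49 and Q* = 261.
With the tax collected from suppliers, supply shifts: Qs = 4(P − 30) + 65.
Solving gives Q = 237 with consumers paying $73 and suppliers receiving $43 (the $30 wedge).
Burden on consumers: $24; on suppliers: $6. (They sum to $30.)

Consumers bear $24 per bag; suppliers bear $6 per bag.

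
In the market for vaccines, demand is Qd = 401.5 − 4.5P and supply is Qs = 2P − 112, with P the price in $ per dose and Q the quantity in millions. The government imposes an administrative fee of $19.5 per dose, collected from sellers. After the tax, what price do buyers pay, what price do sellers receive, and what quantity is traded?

Without the tax, 401.5 − 4.5P = 2P − 112 gives 6.5P = 513.5, so P* = $79 and Q* = 46.
With the tax collected from sellers, supply shifts: Qs = 2(P − 19.5) − 112.
New equilibrium: buyers pay $85, sellers receive $65.5, Q = 19. (Wedge: Pb − Ps = 19.5.)
The less price-elastic side of the market bears the larger share of a per-unit tax.

Buyers pay $85; sellers receive $65.5; quantity = 19.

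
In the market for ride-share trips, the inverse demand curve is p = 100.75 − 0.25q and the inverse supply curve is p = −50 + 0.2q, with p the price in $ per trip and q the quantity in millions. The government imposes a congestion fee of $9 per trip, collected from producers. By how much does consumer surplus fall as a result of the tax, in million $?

Consumer surplus falls by $1625 million.

Rewrite in direct form: qd = 403 − 4p and qs = 5p + 250.
Before the tax: set 403 − 4p = 5p + 250 → p* = $17, q* = 335.
With the tax collected from producers, supply shifts: qs = 5(p − 9) + 250.
Solving gives q = 315 with consumers paying $22 and producers receiving $13 (the $9 wedge).
ΔCS is the trapezoid between Q = 315 and Q = 335 of height $5: ½ · (335 + 315) · 5 = $1625.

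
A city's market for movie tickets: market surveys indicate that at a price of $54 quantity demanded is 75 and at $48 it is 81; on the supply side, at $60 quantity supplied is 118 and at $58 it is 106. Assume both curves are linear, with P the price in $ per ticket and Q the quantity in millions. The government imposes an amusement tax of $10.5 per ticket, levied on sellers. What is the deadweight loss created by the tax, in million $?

Deadweight loss = $47.25 million.

Demand slope: (81 − 75)/(48 − 54) = -1, so Qd = 129 − P.
Supply slope: (106 − 118)/(58 − 60) = 6, so Qs = 6P − 242.
Before the tax: set 129 − P = 6P − 242 → P* = $53, Q* = 76.
With the tax collected from sellers, supply shifts: Qs = 6(P − 10.5) − 242.
New equilibrium: buyers pay $62, sellers receive $51.5, Q = 67. (Wedge: Pb − Ps = 10.5.)
Quantity falls by |ΔQ| = |76 − 67| = 9.
DWL = ½ · t · |ΔQ| = ½ · 10.5 · 9 = $47.25.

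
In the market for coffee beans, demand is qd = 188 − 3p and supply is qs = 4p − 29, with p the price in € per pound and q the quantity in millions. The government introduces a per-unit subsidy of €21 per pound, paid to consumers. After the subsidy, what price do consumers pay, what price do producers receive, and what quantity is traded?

Before the subsidy: set 188 − 3p = 4p − 29 → p* = €31, q* = 95.
With a per-unit subsidy paid to consumers, each effectively pays p − 21, so demand becomes qd = 188 − 3(p − 21).
Solving gives q = 131 with consumers paying €19 and producers receiving €40 (the €21 wedge).

Consumers pay €19; producers receive €40; quantity = 131.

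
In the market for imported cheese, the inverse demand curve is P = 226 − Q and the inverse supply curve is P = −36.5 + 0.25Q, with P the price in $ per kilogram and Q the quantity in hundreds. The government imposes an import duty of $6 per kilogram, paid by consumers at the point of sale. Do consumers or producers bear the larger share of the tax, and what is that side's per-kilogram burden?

Inverting to Q(P) form: Qd = 226 − P; Qs = 4P + 146.
Without the tax, 226 − P = 4P + 146 gives 5P = 80, so P* = $16 and Q* = 210.
With the tax collected from consumers, demand (in seller-price terms) shifts: Qd = 226 − (P + 6).
New equilibrium: consumers pay $20.8, producers receive $14.8, Q = 205.2. (Wedge: Pb − Ps = 6.)
Per-kilogram burden: consumers $4.8, producers $1.2.
Consumers take the larger share because demand is less price-elastic here (demand slope 1 vs supply slope 4).
The less price-elastic side of the market bears the larger share of a per-unit tax.

Consumers bear the larger share: $4.8 per kilogram.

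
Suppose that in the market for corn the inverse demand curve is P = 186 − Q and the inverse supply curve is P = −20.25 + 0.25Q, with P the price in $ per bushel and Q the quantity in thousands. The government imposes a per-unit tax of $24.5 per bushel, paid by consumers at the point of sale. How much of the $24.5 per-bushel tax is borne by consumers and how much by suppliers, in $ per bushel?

Consumers bear $19.6 per bushel; suppliers bear $4.9 per bushel.

Inverting to Q(P) form: Qd = 186 − P; Qs = 4P + 81.
Without the tax, 186 − P = 4P + 81 gives 5P = 105, so P* = $21 and Q* = 165.
With the tax collected from consumers, demand (in seller-price terms) shifts: Qd = 186 − (P + 24.5).
New equilibrium: consumers pay $40.6, suppliers receive $16.1, Q = 145.4. (Wedge: Pb − Ps = 24.5.)
Burden on consumers: $19.6; on suppliers: $4.9. (They sum to $24.5.)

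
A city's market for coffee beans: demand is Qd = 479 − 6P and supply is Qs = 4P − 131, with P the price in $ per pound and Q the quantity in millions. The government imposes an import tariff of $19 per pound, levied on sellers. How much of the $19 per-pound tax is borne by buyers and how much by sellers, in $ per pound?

Before the tax: set 479 − 6P = 4P − 131 → P* = $61, Q* = 113.
With the tax collected from sellers, supply shifts: Qs = 4(P − 19) − 131.
Solving gives Q = 67.4 with buyers paying $68.6 and sellers receiving $49.6 (the $19 wedge).
Burden on buyers: $7.6; on sellers: $11.4. (They sum to $19.)
The less price-elastic side of the market bears the larger share of a per-unit tax.

Buyers bear $7.6 per pound; sellers bear $11.4 per pound.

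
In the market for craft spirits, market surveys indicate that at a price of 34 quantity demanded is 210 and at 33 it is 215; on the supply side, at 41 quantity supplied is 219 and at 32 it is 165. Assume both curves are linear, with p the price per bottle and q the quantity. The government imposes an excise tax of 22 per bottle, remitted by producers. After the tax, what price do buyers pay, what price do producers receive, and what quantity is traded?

Demand slope: (215 − 210)/(33 − 34) = -5, so qd = 380 − 5p.
Supply slope: (165 − 219)/(32 − 41) = 6, so qs = 6p − 27.
Before the tax: set 380 − 5p = 6p − 27 → p* = 37, q* = 195.
With the tax collected from producers, supply shifts: qs = 6(p − 22) − 27.
New equilibrium: buyers pay 49, producers receive 27, q = 135. (Wedge: pb − ps = 22.)

Buyers pay 49; producers receive 27; quantity = 135.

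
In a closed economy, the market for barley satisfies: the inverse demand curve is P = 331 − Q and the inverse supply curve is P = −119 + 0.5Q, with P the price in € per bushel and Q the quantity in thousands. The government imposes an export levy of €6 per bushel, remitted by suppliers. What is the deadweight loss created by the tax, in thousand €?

Deadweight loss = €12 thousand.

Inverting to Q(P) form: Qd = 331 − P; Qs = 2P + 238.
Before the tax: set 331 − P = 2P + 238 → P* = €31, Q* = 300.
With the tax collected from suppliers, supply shifts: Qs = 2(P − 6) + 238.
New equilibrium: buyers pay €35, suppliers receive €29, Q = 296. (Wedge: Pb − Ps = 6.)
Quantity falls by |ΔQ| = |300 − 296| = 4.
DWL = ½ · t · |ΔQ| = ½ · 6 · 4 = €12.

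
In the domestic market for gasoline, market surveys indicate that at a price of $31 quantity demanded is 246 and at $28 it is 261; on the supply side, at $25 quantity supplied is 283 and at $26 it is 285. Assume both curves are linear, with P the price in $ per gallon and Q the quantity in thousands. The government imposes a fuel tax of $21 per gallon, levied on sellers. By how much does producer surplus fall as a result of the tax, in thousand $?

Demand slope: (261 − 246)/(28 − 31) = -5, so Qd = 401 − 5P.
Supply slope: (285 − 283)/(26 − 25) = 2, so Qs = 2P + 233.
Without the tax, 401 − 5P = 2P + 233 gives 7P = 168, so P* = $24 and Q* = 281.
With the tax collected from sellers, supply shifts: Qs = 2(P − 21) + 233.
New equilibrium: buyers pay $30, sellers receive $9, Q = 251. (Wedge: Pb − Ps = 21.)
ΔPS is the trapezoid between Q = 251 and Q = 281 of height $15: ½ · (281 + 251) · 15 = $3990.

Producer surplus falls by $3990 thousand.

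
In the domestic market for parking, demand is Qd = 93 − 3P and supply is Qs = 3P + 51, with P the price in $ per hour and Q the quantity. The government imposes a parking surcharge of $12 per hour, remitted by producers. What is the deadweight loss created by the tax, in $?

Deadweight loss = $108.

Without the tax, 93 − 3P = 3P + 51 gives 6P = 42, so P* = $7 and Q* = 72.
With the tax collected from producers, supply shifts: Qs = 3(P − 12) + 51.
New equilibrium: buyers pay $13, producers receive $1, Q = 54. (Wedge: Pb − Ps = 12.)
Quantity falls by |ΔQ| = |72 − 54| = 18.
DWL = ½ · t · |ΔQ| = ½ · 12 · 18 = $108.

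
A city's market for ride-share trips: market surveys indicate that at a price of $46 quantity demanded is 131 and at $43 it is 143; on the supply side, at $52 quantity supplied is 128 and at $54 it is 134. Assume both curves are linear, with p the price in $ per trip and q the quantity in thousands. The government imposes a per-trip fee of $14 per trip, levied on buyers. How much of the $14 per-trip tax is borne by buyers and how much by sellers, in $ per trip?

Demand slope: (143 − 131)/(43 − 46) = -4, so qd = 315 − 4p.
Supply slope: (134 − 128)/(54 − 52) = 3, so qs = 3p − 28.
Before the tax: set 315 − 4p = 3p − 28 → p* = $49, q* = 119.
With the tax collected from buyers, demand (in seller-price terms) shifts: qd = 315 − 4(p + 14).
New equilibrium: buyers pay $55, sellers receive $41, q = 95. (Wedge: pb − ps = 14.)
Burden on buyers: $6; on sellers: $8. (They sum to $14.)
The less price-elastic side of the market bears the larger share of a per-unit tax.

Buyers bear $6 per trip; sellers bear $8 per trip.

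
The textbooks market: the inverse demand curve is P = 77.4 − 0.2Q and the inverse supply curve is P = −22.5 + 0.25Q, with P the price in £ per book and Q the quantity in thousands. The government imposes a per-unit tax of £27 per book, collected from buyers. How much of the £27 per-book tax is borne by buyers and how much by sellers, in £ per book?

Inverting to Q(P) form: Qd = 387 − 5P; Qs = 4P + 90.
Before the tax: set 387 − 5P = 4P + 90 → P* = £33, Q* = 222.
With the tax collected from buyers, demand (in seller-price terms) shifts: Qd = 387 − 5(P + 27).
Solving gives Q = 162 with buyers paying £45 and sellers receiving £18 (the £27 wedge).
Burden on buyers: £12; on sellers: £15. (They sum to £27.)

Buyers bear £12 per book; sellers bear £15 per book.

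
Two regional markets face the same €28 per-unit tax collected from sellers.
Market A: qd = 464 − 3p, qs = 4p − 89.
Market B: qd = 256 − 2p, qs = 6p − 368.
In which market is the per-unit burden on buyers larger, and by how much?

Market A: pre-tax p* = €79, q* = 227; post-tax q = 179; per-unit burden on buyers = €16.
Market B: pre-tax p* = €78, q* = 100; post-tax q = 58; per-unit burden on buyers = €21.
Difference: €16 vs €21 → market B is larger by €5.

Market B, by €5.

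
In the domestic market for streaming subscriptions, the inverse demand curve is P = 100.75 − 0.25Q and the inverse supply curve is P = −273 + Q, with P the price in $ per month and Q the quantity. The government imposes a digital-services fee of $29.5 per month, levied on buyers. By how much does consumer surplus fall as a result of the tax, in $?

Inverting to Q(P) form: Qd = 403 − 4P; Qs = P + 273.
Before the tax: set 403 − 4P = P + 273 → P* = $26, Q* = 299.
With the tax collected from buyers, demand (in seller-price terms) shifts: Qd = 403 − 4(P + 29.5).
Solving gives Q = 275.4 with buyers paying $31.9 and suppliers receiving $2.4 (the $29.5 wedge).
ΔCS is the trapezoid between Q = 275.4 and Q = 299 of height $5.9: ½ · (299 + 275.4) · 5.9 = $1694.48.

Consumer surplus falls by $1694.48.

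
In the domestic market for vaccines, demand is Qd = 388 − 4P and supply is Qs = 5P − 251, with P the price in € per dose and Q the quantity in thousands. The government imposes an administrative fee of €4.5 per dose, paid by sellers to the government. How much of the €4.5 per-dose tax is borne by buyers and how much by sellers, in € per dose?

Before the tax: set 388 − 4P = 5P − 251 → P* = €71, Q* = 104.
With the tax collected from sellers, supply shifts: Qs = 5(P − 4.5) − 251.
New equilibrium: buyers pay €73.5, sellers receive €69, Q = 94. (Wedge: Pb − Ps = 4.5.)
Burden on buyers: €2.5; on sellers: €2. (They sum to €4.5.)

Buyers bear €2.5 per dose; sellers bear €2 per dose.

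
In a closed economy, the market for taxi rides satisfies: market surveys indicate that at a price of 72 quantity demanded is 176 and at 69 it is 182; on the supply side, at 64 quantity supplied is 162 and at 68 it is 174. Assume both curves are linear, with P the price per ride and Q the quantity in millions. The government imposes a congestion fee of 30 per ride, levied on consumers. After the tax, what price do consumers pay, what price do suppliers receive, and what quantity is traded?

Consumers pay 88; suppliers receive 58; quantity = 144.

Demand slope: (182 − 176)/(69 − 72) = -2, so Qd = 320 − 2P.
Supply slope: (174 − 162)/(68 − 64) = 3, so Qs = 3P − 30.
Before the tax: set 320 − 2P = 3P − 30 → P* = 70, Q* = 180.
With the tax collected from consumers, demand (in seller-price terms) shifts: Qd = 320 − 2(P + 30).
New equilibrium: consumers pay 88, suppliers receive 58, Q = 144. (Wedge: Pb − Ps = 30.)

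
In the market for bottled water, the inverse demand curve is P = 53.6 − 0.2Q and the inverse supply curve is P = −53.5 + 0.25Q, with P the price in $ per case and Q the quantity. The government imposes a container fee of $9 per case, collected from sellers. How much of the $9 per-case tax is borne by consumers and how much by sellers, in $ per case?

Rewrite in direct form: Qd = 268 − 5P and Qs = 4P + 214.
Before the tax: set 268 − 5P = 4P + 214 → P* = $6, Q* = 238.
With the tax collected from sellers, supply shifts: Qs = 4(P − 9) + 214.
New equilibrium: consumers pay $10, sellers receive $1, Q = 218. (Wedge: Pb − Ps = 9.)
Burden on consumers: $4; on sellers: $5. (They sum to $9.)

Consumers bear $4 per case; sellers bear $5 per case.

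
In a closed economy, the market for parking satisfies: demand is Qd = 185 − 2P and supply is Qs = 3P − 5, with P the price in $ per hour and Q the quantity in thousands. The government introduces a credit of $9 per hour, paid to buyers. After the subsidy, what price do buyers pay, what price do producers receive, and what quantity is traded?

Before the subsidy: set 185 − 2P = 3P − 5 → P* = $38, Q* = 109.
With a per-unit subsidy paid to buyers, each effectively pays P − 9, so demand becomes Qd = 185 − 2(P − 9).
Solving gives Q = 119.8 with buyers paying $32.6 and producers receiving $41.6 (the $9 wedge).

Buyers pay $32.6; producers receive $41.6; quantity = 119.8.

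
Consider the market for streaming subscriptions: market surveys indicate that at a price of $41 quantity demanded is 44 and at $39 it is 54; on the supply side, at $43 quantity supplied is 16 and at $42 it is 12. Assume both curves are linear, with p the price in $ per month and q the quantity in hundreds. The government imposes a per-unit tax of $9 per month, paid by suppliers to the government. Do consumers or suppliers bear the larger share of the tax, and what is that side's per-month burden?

Demand slope: (54 − 44)/(39 − 41) = -5, so qd = 249 − 5p.
Supply slope: (12 − 16)/(42 − 43) = 4, so qs = 4p − 156.
Without the tax, 249 − 5p = 4p − 156 gives 9p = 405, so p* = $45 and q* = 24.
With the tax collected from suppliers, supply shifts: qs = 4(p − 9) − 156.
New equilibrium: consumers pay $49, suppliers receive $40, q = 4. (Wedge: pb − ps = 9.)
Per-month burden: consumers $4, suppliers $5.
Suppliers take the larger share because supply is less price-elastic here (demand slope 5 vs supply slope 4).

Suppliers bear the larger share: $5 per month.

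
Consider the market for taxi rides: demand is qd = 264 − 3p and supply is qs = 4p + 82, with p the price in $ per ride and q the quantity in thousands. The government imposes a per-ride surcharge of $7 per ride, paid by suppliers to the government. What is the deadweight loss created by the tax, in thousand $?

Before the tax: set 264 − 3p = 4p + 82 → p* = $26, q* = 186.
With the tax collected from suppliers, supply shifts: qs = 4(p − 7) + 82.
New equilibrium: consumers pay $30, suppliers receive $23, q = 174. (Wedge: pb − ps = 7.)
Quantity falls by |ΔQ| = |186 − 174| = 12.
DWL = ½ · t · |ΔQ| = ½ · 7 · 12 = $42.

Deadweight loss = $42 thousand.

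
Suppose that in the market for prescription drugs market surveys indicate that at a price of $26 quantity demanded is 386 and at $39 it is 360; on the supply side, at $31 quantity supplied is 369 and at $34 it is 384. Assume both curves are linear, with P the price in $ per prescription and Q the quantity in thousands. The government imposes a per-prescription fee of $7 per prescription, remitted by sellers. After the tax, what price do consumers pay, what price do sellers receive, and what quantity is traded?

Demand slope: (360 − 386)/(39 − 26) = -2, so Qd = 438 − 2P.
Supply slope: (384 − 369)/(34 − 31) = 5, so Qs = 5P + 214.
Without the tax, 438 − 2P = 5P + 214 gives 7P = 224, so P* = $32 and Q* = 374.
With the tax collected from sellers, supply shifts: Qs = 5(P − 7) + 214.
Solving gives Q = 364 with consumers paying $37 and sellers receiving $30 (the $7 wedge).

Consumers pay $37; sellers receive $30; quantity = 364.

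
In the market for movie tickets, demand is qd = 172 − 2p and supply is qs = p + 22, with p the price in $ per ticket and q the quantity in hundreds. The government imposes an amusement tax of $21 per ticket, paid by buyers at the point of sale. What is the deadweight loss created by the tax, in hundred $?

Before the tax: set 172 − 2p = p + 22 → p* = $50, q* = 72.
With the tax collected from buyers, demand (in seller-price terms) shifts: qd = 172 − 2(p + 21).
Solving gives q = 58 with buyers paying $57 and suppliers receiving $36 (the $21 wedge).
Quantity falls by |ΔQ| = |72 − 58| = 14.
DWL = ½ · t · |ΔQ| = ½ · 21 · 14 = $147.

Deadweight loss = $147 hundred.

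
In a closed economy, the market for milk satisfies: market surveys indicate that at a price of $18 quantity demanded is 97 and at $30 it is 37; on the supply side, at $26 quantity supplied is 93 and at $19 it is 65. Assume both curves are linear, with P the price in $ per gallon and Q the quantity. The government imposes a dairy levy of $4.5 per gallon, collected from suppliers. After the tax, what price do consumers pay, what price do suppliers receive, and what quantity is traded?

Consumers pay $24; suppliers receive $19.5; quantity = 67.

Demand slope: (37 − 97)/(30 − 18) = -5, so Qd = 187 − 5P.
Supply slope: (65 − 93)/(19 − 26) = 4, so Qs = 4P − 11.
Before the tax: set 187 − 5P = 4P − 11 → P* = $22, Q* = 77.
With the tax collected from suppliers, supply shifts: Qs = 4(P − 4.5) − 11.
Solving gives Q = 67 with consumers paying $24 and suppliers receiving $19.5 (the $4.5 wedge).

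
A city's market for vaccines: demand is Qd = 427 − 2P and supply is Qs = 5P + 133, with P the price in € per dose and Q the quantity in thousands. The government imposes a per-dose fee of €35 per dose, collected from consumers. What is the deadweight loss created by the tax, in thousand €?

Before the tax: set 427 − 2P = 5P + 133 → P* = €42, Q* = 343.
With the tax collected from consumers, demand (in seller-price terms) shifts: Qd = 427 − 2(P + 35).
Solving gives Q = 293 with consumers paying €67 and sellers receiving €32 (the €35 wedge).
Quantity falls by |ΔQ| = |343 − 293| = 50.
DWL = ½ · t · |ΔQ| = ½ · 35 · 50 = €875.

Deadweight loss = €875 thousand.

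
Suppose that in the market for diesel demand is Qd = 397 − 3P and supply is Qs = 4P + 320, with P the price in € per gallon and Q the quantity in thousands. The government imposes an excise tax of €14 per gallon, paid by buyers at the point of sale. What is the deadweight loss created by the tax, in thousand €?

Deadweight loss = €168 thousand.

Without the tax, 397 − 3P = 4P + 320 gives 7P = 77, so P* = €11 and Q* = 364.
With the tax collected from buyers, demand (in seller-price terms) shifts: Qd = 397 − 3(P + 14).
Solving gives Q = 340 with buyers paying €19 and suppliers receiving €5 (the €14 wedge).
Quantity falls by |ΔQ| = |364 − 340| = 24.
DWL = ½ · t · |ΔQ| = ½ · 14 · 24 = €168.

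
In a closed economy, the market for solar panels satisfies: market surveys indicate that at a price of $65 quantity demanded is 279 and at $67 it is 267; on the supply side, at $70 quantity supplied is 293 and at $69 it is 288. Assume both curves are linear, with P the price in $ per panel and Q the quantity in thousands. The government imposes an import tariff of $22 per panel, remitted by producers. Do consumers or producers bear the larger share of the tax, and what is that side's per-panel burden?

Demand slope: (267 − 279)/(67 − 65) = -6, so Qd = 669 − 6P.
Supply slope: (288 − 293)/(69 − 70) = 5, so Qs = 5P − 57.
Without the tax, 669 − 6P = 5P − 57 gives 11P = 726, so P* = $66 and Q* = 273.
With the tax collected from producers, supply shifts: Qs = 5(P − 22) − 57.
Solving gives Q = 213 with consumers paying $76 and producers receiving $54 (the $22 wedge).
Per-panel burden: consumers $10, producers $12.
Producers take the larger share because supply is less price-elastic here (demand slope 6 vs supply slope 5).
The less price-elastic side of the market bears the larger share of a per-unit tax.

Producers bear the larger share: $12 per panel.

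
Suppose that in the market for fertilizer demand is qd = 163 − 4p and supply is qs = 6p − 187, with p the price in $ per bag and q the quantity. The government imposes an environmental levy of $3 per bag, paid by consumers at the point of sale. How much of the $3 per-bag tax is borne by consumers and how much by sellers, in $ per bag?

Consumers bear $1.8 per bag; sellers bear $1.2 per bag.

Without the tax, 163 − 4p = 6p − 187 gives 10p = 350, so p* = $35 and q* = 23.
With the tax collected from consumers, demand (in seller-price terms) shifts: qd = 163 − 4(p + 3).
Solving gives q = 15.8 with consumers paying $36.8 and sellers receiving $33.8 (the $3 wedge).
Burden on consumers: $1.8; on sellers: $1.2. (They sum to $3.)
The less price-elastic side of the market bears the larger share of a per-unit tax.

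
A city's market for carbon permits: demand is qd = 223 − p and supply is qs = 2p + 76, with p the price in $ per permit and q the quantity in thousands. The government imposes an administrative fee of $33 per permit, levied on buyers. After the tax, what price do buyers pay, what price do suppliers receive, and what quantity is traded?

Without the tax, 223 − p = 2p + 76 gives 3p = 147, so p* = $49 and q* = 174.
With the tax collected from buyers, demand (in seller-price terms) shifts: qd = 223 − (p + 33).
New equilibrium: buyers pay $71, suppliers receive $38, q = 152. (Wedge: pb − ps = 33.)
The less price-elastic side of the market bears the larger share of a per-unit tax.

Buyers pay $71; suppliers receive $38; quantity = 152.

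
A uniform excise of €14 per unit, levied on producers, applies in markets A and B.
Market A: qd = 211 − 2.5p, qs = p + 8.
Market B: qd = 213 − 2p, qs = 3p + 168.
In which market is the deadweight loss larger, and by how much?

Market A: pre-tax p* = €58, q* = 66; post-tax q = 56; deadweight loss = €70.
Market B: pre-tax p* = €9, q* = 195; post-tax q = 178.2; deadweight loss = €117.6.
Difference: €70 vs €117.6 → market B is larger by €47.6.

Market B, by €47.6.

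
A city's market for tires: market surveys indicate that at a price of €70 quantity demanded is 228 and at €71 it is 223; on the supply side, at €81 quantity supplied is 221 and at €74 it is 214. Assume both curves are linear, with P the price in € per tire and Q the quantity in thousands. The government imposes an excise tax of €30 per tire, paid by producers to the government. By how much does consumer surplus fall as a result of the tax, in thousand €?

Demand slope: (223 − 228)/(71 − 70) = -5, so Qd = 578 − 5P.
Supply slope: (214 − 221)/(74 − 81) = 1, so Qs = P + 140.
Without the tax, 578 − 5P = P + 140 gives 6P = 438, so P* = €73 and Q* = 213.
With the tax collected from producers, supply shifts: Qs = (P − 30) + 140.
Solving gives Q = 188 with buyers paying €78 and producers receiving €48 (the €30 wedge).
ΔCS is the trapezoid between Q = 188 and Q = 213 of height €5: ½ · (213 + 188) · 5 = €1002.5.

Consumer surplus falls by €1002.5 thousand.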